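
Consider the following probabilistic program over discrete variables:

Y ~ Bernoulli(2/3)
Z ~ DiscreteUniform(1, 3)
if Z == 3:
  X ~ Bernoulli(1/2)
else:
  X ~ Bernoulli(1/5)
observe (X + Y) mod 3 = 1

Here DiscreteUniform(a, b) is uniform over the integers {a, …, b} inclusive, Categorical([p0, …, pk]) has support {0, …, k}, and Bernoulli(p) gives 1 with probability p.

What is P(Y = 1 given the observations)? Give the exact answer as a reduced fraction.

P(Y = 1 | obs) = 14/17

Enumerate traces; 6 have nonzero weight after conditioning:
  (Y=0, Z=1, X=1) weight 1/45
  (Y=0, Z=2, X=1) weight 1/45
  (Y=0, Z=3, X=1) weight 1/18
  (Y=1, Z=1, X=0) weight 8/45
  (Y=1, Z=2, X=0) weight 8/45
  (Y=1, Z=3, X=0) weight 1/9
Group by Y:
  weight(Y=0) = 1/10
  weight(Y=1) = 7/15
Total weight = 1/10 + 7/15 = 17/30
P(Y=0 | obs) = 1/10 / 17/30 = 3/17
P(Y=1 | obs) = 7/15 / 17/30 = 14/17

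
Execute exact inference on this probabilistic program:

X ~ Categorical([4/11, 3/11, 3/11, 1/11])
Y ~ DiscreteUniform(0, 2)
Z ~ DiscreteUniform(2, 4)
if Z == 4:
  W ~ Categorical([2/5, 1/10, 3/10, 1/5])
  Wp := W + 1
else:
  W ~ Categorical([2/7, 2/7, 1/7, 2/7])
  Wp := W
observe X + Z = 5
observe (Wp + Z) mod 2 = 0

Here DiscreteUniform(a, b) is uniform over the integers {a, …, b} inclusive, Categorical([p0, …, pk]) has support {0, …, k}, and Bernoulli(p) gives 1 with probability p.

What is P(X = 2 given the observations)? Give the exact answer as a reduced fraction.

P(X = 2 | obs) = 40/71

Enumerate traces; 18 have nonzero weight after conditioning:
  (X=1, Y=0, Z=4, W=1) weight 1/330
  (X=1, Y=0, Z=4, W=3) weight 1/165
  (X=1, Y=1, Z=4, W=1) weight 1/330
  (X=1, Y=1, Z=4, W=3) weight 1/165
  (X=1, Y=2, Z=4, W=1) weight 1/330
  (X=1, Y=2, Z=4, W=3) weight 1/165
  (X=2, Y=0, Z=3, W=1) weight 2/231
  (X=2, Y=0, Z=3, W=3) weight 2/231
  (X=3, Y=0, Z=2, W=0) weight 2/693
  … 9 more
Group by X:
  weight(X=1) = 3/110
  weight(X=2) = 4/77
  weight(X=3) = 1/77
Total weight = 3/110 + 4/77 + 1/77 = 71/770
P(X=1 | obs) = 3/110 / 71/770 = 21/71
P(X=2 | obs) = 4/77 / 71/770 = 40/71
P(X=3 | obs) = 1/77 / 71/770 = 10/71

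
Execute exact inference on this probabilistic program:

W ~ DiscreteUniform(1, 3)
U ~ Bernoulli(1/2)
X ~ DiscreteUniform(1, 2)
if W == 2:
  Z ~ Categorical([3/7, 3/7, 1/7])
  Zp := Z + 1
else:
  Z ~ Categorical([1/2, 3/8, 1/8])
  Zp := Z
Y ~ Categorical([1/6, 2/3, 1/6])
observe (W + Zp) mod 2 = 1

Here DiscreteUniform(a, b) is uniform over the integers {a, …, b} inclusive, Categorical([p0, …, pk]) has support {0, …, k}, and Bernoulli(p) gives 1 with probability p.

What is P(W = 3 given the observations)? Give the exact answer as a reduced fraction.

Enumerate traces; 72 have nonzero weight after conditioning:
  (W=1, U=0, X=1, Z=0, Y=0) weight 1/144
  (W=1, U=0, X=1, Z=0, Y=1) weight 1/36
  (W=1, U=0, X=1, Z=0, Y=2) weight 1/144
  (W=1, U=0, X=1, Z=2, Y=0) weight 1/576
  (W=1, U=0, X=1, Z=2, Y=1) weight 1/144
  (W=1, U=0, X=1, Z=2, Y=2) weight 1/576
  (W=1, U=0, X=2, Z=0, Y=0) weight 1/144
  (W=1, U=0, X=2, Z=0, Y=1) weight 1/36
  (W=2, U=0, X=1, Z=0, Y=0) weight 1/168
  (W=3, U=0, X=1, Z=0, Y=0) weight 1/144
  … 62 more
Group by W:
  weight(W=1) = 5/24
  weight(W=2) = 4/21
  weight(W=3) = 5/24
Total weight = 5/24 + 4/21 + 5/24 = 17/28
P(W=1 | obs) = 5/24 / 17/28 = 35/102
P(W=2 | obs) = 4/21 / 17/28 = 16/51
P(W=3 | obs) = 5/24 / 17/28 = 35/102

P(W = 3 | obs) = 35/102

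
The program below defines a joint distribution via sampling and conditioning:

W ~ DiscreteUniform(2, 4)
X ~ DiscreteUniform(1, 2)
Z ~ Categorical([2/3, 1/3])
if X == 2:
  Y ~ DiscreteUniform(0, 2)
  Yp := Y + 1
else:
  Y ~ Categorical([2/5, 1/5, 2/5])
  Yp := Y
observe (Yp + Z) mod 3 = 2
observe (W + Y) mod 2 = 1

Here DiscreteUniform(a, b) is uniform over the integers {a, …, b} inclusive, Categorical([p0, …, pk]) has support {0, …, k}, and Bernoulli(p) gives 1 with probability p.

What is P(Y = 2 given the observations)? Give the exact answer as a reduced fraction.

P(Y = 2 | obs) = 12/43

Enumerate traces; 6 have nonzero weight after conditioning:
  (W=2, X=1, Z=1, Y=1) weight 1/90
  (W=2, X=2, Z=0, Y=1) weight 1/27
  (W=3, X=1, Z=0, Y=2) weight 2/45
  (W=3, X=2, Z=1, Y=0) weight 1/54
  (W=4, X=1, Z=1, Y=1) weight 1/90
  (W=4, X=2, Z=0, Y=1) weight 1/27
Group by Y:
  weight(Y=0) = 1/54
  weight(Y=1) = 13/135
  weight(Y=2) = 2/45
Total weight = 1/54 + 13/135 + 2/45 = 43/270
P(Y=0 | obs) = 1/54 / 43/270 = 5/43
P(Y=1 | obs) = 13/135 / 43/270 = 26/43
P(Y=2 | obs) = 2/45 / 43/270 = 12/43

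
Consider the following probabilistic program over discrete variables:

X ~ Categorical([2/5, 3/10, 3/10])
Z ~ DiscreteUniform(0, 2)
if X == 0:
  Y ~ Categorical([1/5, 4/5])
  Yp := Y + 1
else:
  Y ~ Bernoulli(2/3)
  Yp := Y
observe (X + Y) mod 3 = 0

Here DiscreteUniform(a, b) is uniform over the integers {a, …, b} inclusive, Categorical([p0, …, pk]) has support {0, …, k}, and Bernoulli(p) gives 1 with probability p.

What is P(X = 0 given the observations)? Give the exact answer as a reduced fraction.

Enumerate traces; 6 have nonzero weight after conditioning:
  (X=0, Z=0, Y=0) weight 2/75
  (X=0, Z=1, Y=0) weight 2/75
  (X=0, Z=2, Y=0) weight 2/75
  (X=2, Z=0, Y=1) weight 1/15
  (X=2, Z=1, Y=1) weight 1/15
  (X=2, Z=2, Y=1) weight 1/15
Group by X:
  weight(X=0) = 2/25
  weight(X=2) = 1/5
Total weight = 2/25 + 1/5 = 7/25
P(X=0 | obs) = 2/25 / 7/25 = 2/7
P(X=2 | obs) = 1/5 / 7/25 = 5/7

P(X = 0 | obs) = 2/7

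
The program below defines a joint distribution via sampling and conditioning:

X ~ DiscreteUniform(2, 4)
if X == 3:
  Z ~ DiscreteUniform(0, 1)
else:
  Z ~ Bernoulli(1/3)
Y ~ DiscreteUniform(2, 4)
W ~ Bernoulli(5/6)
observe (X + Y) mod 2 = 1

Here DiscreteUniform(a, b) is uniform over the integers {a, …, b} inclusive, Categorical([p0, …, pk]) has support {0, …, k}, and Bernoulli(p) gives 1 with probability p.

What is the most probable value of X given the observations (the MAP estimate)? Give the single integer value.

argmax_v P(X = v | obs) = 3

Enumerate traces; 16 have nonzero weight after conditioning:
  (X=2, Z=0, Y=3, W=0) weight 1/81
  (X=2, Z=0, Y=3, W=1) weight 5/81
  (X=2, Z=1, Y=3, W=0) weight 1/162
  (X=2, Z=1, Y=3, W=1) weight 5/162
  (X=3, Z=0, Y=2, W=0) weight 1/108
  (X=3, Z=0, Y=2, W=1) weight 5/108
  (X=3, Z=0, Y=4, W=0) weight 1/108
  (X=3, Z=0, Y=4, W=1) weight 5/108
  (X=4, Z=0, Y=3, W=0) weight 1/81
  … 7 more
Group by X:
  weight(X=2) = 1/9
  weight(X=3) = 2/9
  weight(X=4) = 1/9
Total weight = 1/9 + 2/9 + 1/9 = 4/9
P(X=2 | obs) = 1/9 / 4/9 = 1/4
P(X=3 | obs) = 2/9 / 4/9 = 1/2
P(X=4 | obs) = 1/9 / 4/9 = 1/4
argmax = 3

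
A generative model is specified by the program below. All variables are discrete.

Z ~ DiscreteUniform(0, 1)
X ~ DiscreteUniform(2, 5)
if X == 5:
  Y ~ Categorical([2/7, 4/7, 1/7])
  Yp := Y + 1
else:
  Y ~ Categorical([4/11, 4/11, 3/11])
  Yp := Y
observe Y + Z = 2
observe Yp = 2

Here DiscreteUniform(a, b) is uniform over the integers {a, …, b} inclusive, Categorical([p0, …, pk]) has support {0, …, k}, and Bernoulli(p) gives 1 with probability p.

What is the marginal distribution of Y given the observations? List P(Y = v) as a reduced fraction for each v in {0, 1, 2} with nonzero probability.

Enumerate traces; 4 have nonzero weight after conditioning:
  (Z=0, X=2, Y=2) weight 3/88
  (Z=0, X=3, Y=2) weight 3/88
  (Z=0, X=4, Y=2) weight 3/88
  (Z=1, X=5, Y=1) weight 1/14
Group by Y:
  weight(Y=1) = 1/14
  weight(Y=2) = 9/88
Total weight = 1/14 + 9/88 = 107/616
P(Y=1 | obs) = 1/14 / 107/616 = 44/107
P(Y=2 | obs) = 9/88 / 107/616 = 63/107

P(Y=1) = 44/107, P(Y=2) = 63/107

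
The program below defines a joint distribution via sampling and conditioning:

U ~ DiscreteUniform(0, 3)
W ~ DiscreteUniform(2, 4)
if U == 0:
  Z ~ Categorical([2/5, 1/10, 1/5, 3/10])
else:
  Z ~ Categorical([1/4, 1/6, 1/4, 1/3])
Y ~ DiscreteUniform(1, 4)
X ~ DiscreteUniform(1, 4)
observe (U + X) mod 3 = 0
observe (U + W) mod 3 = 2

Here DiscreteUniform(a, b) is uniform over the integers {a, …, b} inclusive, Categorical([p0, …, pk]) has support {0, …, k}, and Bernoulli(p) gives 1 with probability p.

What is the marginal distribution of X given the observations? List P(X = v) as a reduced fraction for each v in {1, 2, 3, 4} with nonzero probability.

P(X=1) = 1/5, P(X=2) = 1/5, P(X=3) = 2/5, P(X=4) = 1/5

Enumerate traces; 80 have nonzero weight after conditioning:
  (U=0, W=2, Z=0, Y=1, X=3) weight 1/480
  (U=0, W=2, Z=0, Y=2, X=3) weight 1/480
  (U=0, W=2, Z=0, Y=3, X=3) weight 1/480
  (U=0, W=2, Z=0, Y=4, X=3) weight 1/480
  (U=0, W=2, Z=1, Y=1, X=3) weight 1/1920
  (U=0, W=2, Z=1, Y=2, X=3) weight 1/1920
  (U=0, W=2, Z=1, Y=3, X=3) weight 1/1920
  (U=0, W=2, Z=1, Y=4, X=3) weight 1/1920
  (U=1, W=4, Z=0, Y=1, X=2) weight 1/768
  (U=2, W=3, Z=0, Y=1, X=1) weight 1/768
  … 70 more
Group by X:
  weight(X=1) = 1/48
  weight(X=2) = 1/48
  weight(X=3) = 1/24
  weight(X=4) = 1/48
Total weight = 1/48 + 1/48 + 1/24 + 1/48 = 5/48
P(X=1 | obs) = 1/48 / 5/48 = 1/5
P(X=2 | obs) = 1/48 / 5/48 = 1/5
P(X=3 | obs) = 1/24 / 5/48 = 2/5
P(X=4 | obs) = 1/48 / 5/48 = 1/5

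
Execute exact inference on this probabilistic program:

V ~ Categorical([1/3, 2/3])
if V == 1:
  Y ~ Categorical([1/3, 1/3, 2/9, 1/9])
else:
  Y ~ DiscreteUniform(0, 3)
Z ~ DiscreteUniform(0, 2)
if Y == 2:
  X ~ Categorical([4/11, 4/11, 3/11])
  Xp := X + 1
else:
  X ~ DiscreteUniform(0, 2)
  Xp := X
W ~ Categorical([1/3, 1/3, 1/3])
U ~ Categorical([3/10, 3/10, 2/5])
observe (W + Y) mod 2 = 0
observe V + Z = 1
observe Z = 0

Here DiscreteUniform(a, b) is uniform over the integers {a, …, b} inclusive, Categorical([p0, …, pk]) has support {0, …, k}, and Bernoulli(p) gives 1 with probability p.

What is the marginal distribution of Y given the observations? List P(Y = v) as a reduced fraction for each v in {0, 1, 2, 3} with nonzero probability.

P(Y=0) = 3/7, P(Y=1) = 3/14, P(Y=2) = 2/7, P(Y=3) = 1/14

Enumerate traces; 54 have nonzero weight after conditioning:
  (V=1, Y=0, Z=0, X=0, W=0, U=0) weight 1/405
  (V=1, Y=0, Z=0, X=0, W=0, U=1) weight 1/405
  (V=1, Y=0, Z=0, X=0, W=0, U=2) weight 4/1215
  (V=1, Y=0, Z=0, X=0, W=2, U=0) weight 1/405
  (V=1, Y=0, Z=0, X=0, W=2, U=1) weight 1/405
  (V=1, Y=0, Z=0, X=0, W=2, U=2) weight 4/1215
  (V=1, Y=0, Z=0, X=1, W=0, U=0) weight 1/405
  (V=1, Y=0, Z=0, X=1, W=0, U=1) weight 1/405
  (V=1, Y=1, Z=0, X=0, W=1, U=0) weight 1/405
  (V=1, Y=2, Z=0, X=0, W=0, U=0) weight 8/4455
  … 44 more
Group by Y:
  weight(Y=0) = 4/81
  weight(Y=1) = 2/81
  weight(Y=2) = 8/243
  weight(Y=3) = 2/243
Total weight = 4/81 + 2/81 + 8/243 + 2/243 = 28/243
P(Y=0 | obs) = 4/81 / 28/243 = 3/7
P(Y=1 | obs) = 2/81 / 28/243 = 3/14
P(Y=2 | obs) = 8/243 / 28/243 = 2/7
P(Y=3 | obs) = 2/243 / 28/243 = 1/14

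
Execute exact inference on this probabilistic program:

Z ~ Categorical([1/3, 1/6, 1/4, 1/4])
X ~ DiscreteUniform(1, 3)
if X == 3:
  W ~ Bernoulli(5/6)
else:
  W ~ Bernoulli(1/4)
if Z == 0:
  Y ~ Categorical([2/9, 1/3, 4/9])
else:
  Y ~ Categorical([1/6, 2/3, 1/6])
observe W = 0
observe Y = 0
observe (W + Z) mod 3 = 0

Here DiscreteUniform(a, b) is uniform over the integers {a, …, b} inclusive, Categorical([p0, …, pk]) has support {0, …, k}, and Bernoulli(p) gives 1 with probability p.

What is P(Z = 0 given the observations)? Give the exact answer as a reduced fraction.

Enumerate traces; 6 have nonzero weight after conditioning:
  (Z=0, X=1, W=0, Y=0) weight 1/54
  (Z=0, X=2, W=0, Y=0) weight 1/54
  (Z=0, X=3, W=0, Y=0) weight 1/243
  (Z=3, X=1, W=0, Y=0) weight 1/96
  (Z=3, X=2, W=0, Y=0) weight 1/96
  (Z=3, X=3, W=0, Y=0) weight 1/432
Group by Z:
  weight(Z=0) = 10/243
  weight(Z=3) = 5/216
Total weight = 10/243 + 5/216 = 125/1944
P(Z=0 | obs) = 10/243 / 125/1944 = 16/25
P(Z=3 | obs) = 5/216 / 125/1944 = 9/25

P(Z = 0 | obs) = 16/25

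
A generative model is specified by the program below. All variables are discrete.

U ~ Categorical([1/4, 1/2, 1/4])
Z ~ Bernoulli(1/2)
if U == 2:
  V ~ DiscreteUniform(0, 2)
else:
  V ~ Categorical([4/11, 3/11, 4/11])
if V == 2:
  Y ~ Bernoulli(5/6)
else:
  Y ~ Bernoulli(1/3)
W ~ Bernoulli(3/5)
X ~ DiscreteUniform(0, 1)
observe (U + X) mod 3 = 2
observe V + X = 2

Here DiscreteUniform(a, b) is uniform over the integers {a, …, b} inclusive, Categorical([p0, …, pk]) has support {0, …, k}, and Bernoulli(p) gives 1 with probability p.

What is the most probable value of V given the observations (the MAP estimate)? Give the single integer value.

argmax_v P(V = v | obs) = 1

Enumerate traces; 16 have nonzero weight after conditioning:
  (U=1, Z=0, V=1, Y=0, W=0, X=1) weight 1/110
  (U=1, Z=0, V=1, Y=0, W=1, X=1) weight 3/220
  (U=1, Z=0, V=1, Y=1, W=0, X=1) weight 1/220
  (U=1, Z=0, V=1, Y=1, W=1, X=1) weight 3/440
  (U=1, Z=1, V=1, Y=0, W=0, X=1) weight 1/110
  (U=1, Z=1, V=1, Y=0, W=1, X=1) weight 3/220
  (U=1, Z=1, V=1, Y=1, W=0, X=1) weight 1/220
  (U=1, Z=1, V=1, Y=1, W=1, X=1) weight 3/440
  (U=2, Z=0, V=2, Y=0, W=0, X=0) weight 1/720
  … 7 more
Group by V:
  weight(V=1) = 3/44
  weight(V=2) = 1/24
Total weight = 3/44 + 1/24 = 29/264
P(V=1 | obs) = 3/44 / 29/264 = 18/29
P(V=2 | obs) = 1/24 / 29/264 = 11/29
argmax = 1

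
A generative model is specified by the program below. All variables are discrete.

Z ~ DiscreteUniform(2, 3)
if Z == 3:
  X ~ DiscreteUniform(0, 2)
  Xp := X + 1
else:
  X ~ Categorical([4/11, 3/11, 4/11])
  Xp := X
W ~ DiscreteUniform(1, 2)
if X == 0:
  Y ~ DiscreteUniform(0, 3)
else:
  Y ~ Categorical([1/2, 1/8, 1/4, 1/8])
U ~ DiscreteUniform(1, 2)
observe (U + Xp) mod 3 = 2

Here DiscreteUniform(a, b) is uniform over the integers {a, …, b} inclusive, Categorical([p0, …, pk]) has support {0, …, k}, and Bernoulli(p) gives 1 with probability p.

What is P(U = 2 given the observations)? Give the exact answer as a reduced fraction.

Enumerate traces; 32 have nonzero weight after conditioning:
  (Z=2, X=0, W=1, Y=0, U=2) weight 1/88
  (Z=2, X=0, W=1, Y=1, U=2) weight 1/88
  (Z=2, X=0, W=1, Y=2, U=2) weight 1/88
  (Z=2, X=0, W=1, Y=3, U=2) weight 1/88
  (Z=2, X=0, W=2, Y=0, U=2) weight 1/88
  (Z=2, X=0, W=2, Y=1, U=2) weight 1/88
  (Z=2, X=0, W=2, Y=2, U=2) weight 1/88
  (Z=2, X=0, W=2, Y=3, U=2) weight 1/88
  (Z=2, X=1, W=1, Y=0, U=1) weight 3/176
  … 23 more
Group by U:
  weight(U=1) = 5/33
  weight(U=2) = 23/132
Total weight = 5/33 + 23/132 = 43/132
P(U=1 | obs) = 5/33 / 43/132 = 20/43
P(U=2 | obs) = 23/132 / 43/132 = 23/43

P(U = 2 | obs) = 23/43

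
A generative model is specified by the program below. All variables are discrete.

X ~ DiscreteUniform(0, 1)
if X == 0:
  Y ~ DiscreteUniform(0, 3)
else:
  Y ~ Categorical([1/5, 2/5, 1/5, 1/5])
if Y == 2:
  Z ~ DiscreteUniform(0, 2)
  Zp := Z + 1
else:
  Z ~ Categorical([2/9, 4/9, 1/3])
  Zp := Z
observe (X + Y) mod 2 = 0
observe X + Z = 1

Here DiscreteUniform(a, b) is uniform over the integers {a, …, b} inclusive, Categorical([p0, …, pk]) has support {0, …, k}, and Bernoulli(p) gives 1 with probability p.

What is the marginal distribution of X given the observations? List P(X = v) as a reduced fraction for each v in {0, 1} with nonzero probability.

P(X=0) = 35/59, P(X=1) = 24/59

Enumerate traces; 4 have nonzero weight after conditioning:
  (X=0, Y=0, Z=1) weight 1/18
  (X=0, Y=2, Z=1) weight 1/24
  (X=1, Y=1, Z=0) weight 2/45
  (X=1, Y=3, Z=0) weight 1/45
Group by X:
  weight(X=0) = 7/72
  weight(X=1) = 1/15
Total weight = 7/72 + 1/15 = 59/360
P(X=0 | obs) = 7/72 / 59/360 = 35/59
P(X=1 | obs) = 1/15 / 59/360 = 24/59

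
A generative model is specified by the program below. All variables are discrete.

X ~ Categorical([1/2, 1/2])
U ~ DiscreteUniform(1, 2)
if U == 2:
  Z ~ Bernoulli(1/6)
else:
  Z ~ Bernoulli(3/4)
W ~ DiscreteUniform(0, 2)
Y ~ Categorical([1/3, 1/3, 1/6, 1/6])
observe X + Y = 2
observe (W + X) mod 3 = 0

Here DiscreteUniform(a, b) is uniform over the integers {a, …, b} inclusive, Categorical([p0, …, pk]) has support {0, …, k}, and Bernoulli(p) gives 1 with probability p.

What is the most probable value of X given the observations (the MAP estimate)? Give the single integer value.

argmax_v P(X = v | obs) = 1

Enumerate traces; 8 have nonzero weight after conditioning:
  (X=0, U=1, Z=0, W=0, Y=2) weight 1/288
  (X=0, U=1, Z=1, W=0, Y=2) weight 1/96
  (X=0, U=2, Z=0, W=0, Y=2) weight 5/432
  (X=0, U=2, Z=1, W=0, Y=2) weight 1/432
  (X=1, U=1, Z=0, W=2, Y=1) weight 1/144
  (X=1, U=1, Z=1, W=2, Y=1) weight 1/48
  (X=1, U=2, Z=0, W=2, Y=1) weight 5/216
  (X=1, U=2, Z=1, W=2, Y=1) weight 1/216
Group by X:
  weight(X=0) = 1/36
  weight(X=1) = 1/18
Total weight = 1/36 + 1/18 = 1/12
P(X=0 | obs) = 1/36 / 1/12 = 1/3
P(X=1 | obs) = 1/18 / 1/12 = 2/3
argmax = 1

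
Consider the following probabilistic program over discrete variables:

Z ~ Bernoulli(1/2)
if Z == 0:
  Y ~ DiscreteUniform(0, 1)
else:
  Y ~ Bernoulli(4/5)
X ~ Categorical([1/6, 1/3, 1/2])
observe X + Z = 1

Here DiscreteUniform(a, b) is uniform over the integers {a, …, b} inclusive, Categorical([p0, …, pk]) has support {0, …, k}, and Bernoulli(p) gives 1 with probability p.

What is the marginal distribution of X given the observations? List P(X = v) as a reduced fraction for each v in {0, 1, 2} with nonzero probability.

P(X=0) = 1/3, P(X=1) = 2/3

Enumerate traces; 4 have nonzero weight after conditioning:
  (Z=0, Y=0, X=1) weight 1/12
  (Z=0, Y=1, X=1) weight 1/12
  (Z=1, Y=0, X=0) weight 1/60
  (Z=1, Y=1, X=0) weight 1/15
Group by X:
  weight(X=0) = 1/12
  weight(X=1) = 1/6
Total weight = 1/12 + 1/6 = 1/4
P(X=0 | obs) = 1/12 / 1/4 = 1/3
P(X=1 | obs) = 1/6 / 1/4 = 2/3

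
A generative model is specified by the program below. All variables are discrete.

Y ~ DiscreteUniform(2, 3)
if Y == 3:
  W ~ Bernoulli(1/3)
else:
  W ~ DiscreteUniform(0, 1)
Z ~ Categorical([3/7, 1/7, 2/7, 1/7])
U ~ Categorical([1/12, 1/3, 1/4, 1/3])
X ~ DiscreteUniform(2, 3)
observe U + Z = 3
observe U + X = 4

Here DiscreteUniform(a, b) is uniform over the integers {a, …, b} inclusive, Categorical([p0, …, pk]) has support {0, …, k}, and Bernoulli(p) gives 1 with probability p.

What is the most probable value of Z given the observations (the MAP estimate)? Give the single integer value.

Enumerate traces; 8 have nonzero weight after conditioning:
  (Y=2, W=0, Z=1, U=2, X=2) weight 1/224
  (Y=2, W=0, Z=2, U=1, X=3) weight 1/84
  (Y=2, W=1, Z=1, U=2, X=2) weight 1/224
  (Y=2, W=1, Z=2, U=1, X=3) weight 1/84
  (Y=3, W=0, Z=1, U=2, X=2) weight 1/168
  (Y=3, W=0, Z=2, U=1, X=3) weight 1/63
  (Y=3, W=1, Z=1, U=2, X=2) weight 1/336
  (Y=3, W=1, Z=2, U=1, X=3) weight 1/126
Group by Z:
  weight(Z=1) = 1/56
  weight(Z=2) = 1/21
Total weight = 1/56 + 1/21 = 11/168
P(Z=1 | obs) = 1/56 / 11/168 = 3/11
P(Z=2 | obs) = 1/21 / 11/168 = 8/11
argmax = 2

argmax_v P(Z = v | obs) = 2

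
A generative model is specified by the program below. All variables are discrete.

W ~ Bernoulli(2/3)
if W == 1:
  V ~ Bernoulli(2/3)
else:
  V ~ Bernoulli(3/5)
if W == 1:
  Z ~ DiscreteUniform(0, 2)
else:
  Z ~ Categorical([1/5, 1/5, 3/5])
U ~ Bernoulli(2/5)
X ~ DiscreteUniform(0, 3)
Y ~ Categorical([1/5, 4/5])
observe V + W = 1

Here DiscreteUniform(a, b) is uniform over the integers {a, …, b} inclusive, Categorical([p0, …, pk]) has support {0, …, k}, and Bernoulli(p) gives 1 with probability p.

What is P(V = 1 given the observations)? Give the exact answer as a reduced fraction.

P(V = 1 | obs) = 9/19

Enumerate traces; 96 have nonzero weight after conditioning:
  (W=0, V=1, Z=0, U=0, X=0, Y=0) weight 3/2500
  (W=0, V=1, Z=0, U=0, X=0, Y=1) weight 3/625
  (W=0, V=1, Z=0, U=0, X=1, Y=0) weight 3/2500
  (W=0, V=1, Z=0, U=0, X=1, Y=1) weight 3/625
  (W=0, V=1, Z=0, U=0, X=2, Y=0) weight 3/2500
  (W=0, V=1, Z=0, U=0, X=2, Y=1) weight 3/625
  (W=0, V=1, Z=0, U=0, X=3, Y=0) weight 3/2500
  (W=0, V=1, Z=0, U=0, X=3, Y=1) weight 3/625
  (W=1, V=0, Z=0, U=0, X=0, Y=0) weight 1/450
  … 87 more
Group by V:
  weight(V=0) = 2/9
  weight(V=1) = 1/5
Total weight = 2/9 + 1/5 = 19/45
P(V=0 | obs) = 2/9 / 19/45 = 10/19
P(V=1 | obs) = 1/5 / 19/45 = 9/19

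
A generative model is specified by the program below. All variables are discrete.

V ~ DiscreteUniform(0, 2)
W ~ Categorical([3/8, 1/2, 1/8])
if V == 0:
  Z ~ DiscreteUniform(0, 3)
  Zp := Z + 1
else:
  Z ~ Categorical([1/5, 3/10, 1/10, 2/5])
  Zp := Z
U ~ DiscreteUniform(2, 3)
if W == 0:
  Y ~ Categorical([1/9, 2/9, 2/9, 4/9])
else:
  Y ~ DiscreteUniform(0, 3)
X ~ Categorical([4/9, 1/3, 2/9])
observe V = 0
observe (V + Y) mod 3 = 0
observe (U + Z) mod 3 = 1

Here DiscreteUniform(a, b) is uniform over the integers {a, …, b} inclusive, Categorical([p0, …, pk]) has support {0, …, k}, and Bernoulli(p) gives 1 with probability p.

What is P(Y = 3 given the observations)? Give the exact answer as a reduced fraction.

Enumerate traces; 36 have nonzero weight after conditioning:
  (V=0, W=0, Z=1, U=3, Y=0, X=0) weight 1/1296
  (V=0, W=0, Z=1, U=3, Y=0, X=1) weight 1/1728
  (V=0, W=0, Z=1, U=3, Y=0, X=2) weight 1/2592
  (V=0, W=0, Z=1, U=3, Y=3, X=0) weight 1/324
  (V=0, W=0, Z=1, U=3, Y=3, X=1) weight 1/432
  (V=0, W=0, Z=1, U=3, Y=3, X=2) weight 1/648
  (V=0, W=0, Z=2, U=2, Y=0, X=0) weight 1/1296
  (V=0, W=0, Z=2, U=2, Y=0, X=1) weight 1/1728
  … 28 more
Group by Y:
  weight(Y=0) = 19/1152
  weight(Y=3) = 31/1152
Total weight = 19/1152 + 31/1152 = 25/576
P(Y=0 | obs) = 19/1152 / 25/576 = 19/50
P(Y=3 | obs) = 31/1152 / 25/576 = 31/50

P(Y = 3 | obs) = 31/50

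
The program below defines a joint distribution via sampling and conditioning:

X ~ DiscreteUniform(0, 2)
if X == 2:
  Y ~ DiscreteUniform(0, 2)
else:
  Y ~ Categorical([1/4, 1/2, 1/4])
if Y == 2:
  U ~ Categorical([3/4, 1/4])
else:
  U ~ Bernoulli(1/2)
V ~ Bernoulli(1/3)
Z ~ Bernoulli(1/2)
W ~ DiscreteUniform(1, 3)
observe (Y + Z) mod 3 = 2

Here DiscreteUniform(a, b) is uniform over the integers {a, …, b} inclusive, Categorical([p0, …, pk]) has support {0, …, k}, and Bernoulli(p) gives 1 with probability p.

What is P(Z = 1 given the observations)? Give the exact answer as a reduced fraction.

P(Z = 1 | obs) = 8/13

Enumerate traces; 72 have nonzero weight after conditioning:
  (X=0, Y=1, U=0, V=0, Z=1, W=1) weight 1/108
  (X=0, Y=1, U=0, V=0, Z=1, W=2) weight 1/108
  (X=0, Y=1, U=0, V=0, Z=1, W=3) weight 1/108
  (X=0, Y=1, U=0, V=1, Z=1, W=1) weight 1/216
  (X=0, Y=1, U=0, V=1, Z=1, W=2) weight 1/216
  (X=0, Y=1, U=0, V=1, Z=1, W=3) weight 1/216
  (X=0, Y=1, U=1, V=0, Z=1, W=1) weight 1/108
  (X=0, Y=1, U=1, V=0, Z=1, W=2) weight 1/108
  (X=0, Y=2, U=0, V=0, Z=0, W=1) weight 1/144
  … 63 more
Group by Z:
  weight(Z=0) = 5/36
  weight(Z=1) = 2/9
Total weight = 5/36 + 2/9 = 13/36
P(Z=0 | obs) = 5/36 / 13/36 = 5/13
P(Z=1 | obs) = 2/9 / 13/36 = 8/13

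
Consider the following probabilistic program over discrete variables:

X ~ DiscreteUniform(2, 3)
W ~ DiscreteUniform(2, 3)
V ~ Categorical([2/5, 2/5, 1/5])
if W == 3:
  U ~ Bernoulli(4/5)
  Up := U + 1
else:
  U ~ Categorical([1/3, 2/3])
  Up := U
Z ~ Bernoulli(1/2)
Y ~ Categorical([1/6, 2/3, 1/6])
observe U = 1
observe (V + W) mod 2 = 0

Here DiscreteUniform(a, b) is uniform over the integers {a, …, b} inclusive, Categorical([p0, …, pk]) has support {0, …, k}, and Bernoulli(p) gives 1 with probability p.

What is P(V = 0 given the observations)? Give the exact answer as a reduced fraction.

P(V = 0 | obs) = 10/27

Enumerate traces; 36 have nonzero weight after conditioning:
  (X=2, W=2, V=0, U=1, Z=0, Y=0) weight 1/180
  (X=2, W=2, V=0, U=1, Z=0, Y=1) weight 1/45
  (X=2, W=2, V=0, U=1, Z=0, Y=2) weight 1/180
  (X=2, W=2, V=0, U=1, Z=1, Y=0) weight 1/180
  (X=2, W=2, V=0, U=1, Z=1, Y=1) weight 1/45
  (X=2, W=2, V=0, U=1, Z=1, Y=2) weight 1/180
  (X=2, W=2, V=2, U=1, Z=0, Y=0) weight 1/360
  (X=2, W=2, V=2, U=1, Z=0, Y=1) weight 1/90
  (X=2, W=3, V=1, U=1, Z=0, Y=0) weight 1/150
  … 27 more
Group by V:
  weight(V=0) = 2/15
  weight(V=1) = 4/25
  weight(V=2) = 1/15
Total weight = 2/15 + 4/25 + 1/15 = 9/25
P(V=0 | obs) = 2/15 / 9/25 = 10/27
P(V=1 | obs) = 4/25 / 9/25 = 4/9
P(V=2 | obs) = 1/15 / 9/25 = 5/27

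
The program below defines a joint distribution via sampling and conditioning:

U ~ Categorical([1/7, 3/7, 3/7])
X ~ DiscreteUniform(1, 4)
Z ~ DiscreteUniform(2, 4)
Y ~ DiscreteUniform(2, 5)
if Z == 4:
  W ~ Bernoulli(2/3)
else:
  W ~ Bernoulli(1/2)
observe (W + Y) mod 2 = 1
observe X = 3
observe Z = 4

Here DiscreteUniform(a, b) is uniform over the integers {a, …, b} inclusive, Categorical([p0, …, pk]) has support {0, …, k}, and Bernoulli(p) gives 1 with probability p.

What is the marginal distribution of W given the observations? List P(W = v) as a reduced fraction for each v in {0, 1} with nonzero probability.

Enumerate traces; 12 have nonzero weight after conditioning:
  (U=0, X=3, Z=4, Y=2, W=1) weight 1/504
  (U=0, X=3, Z=4, Y=3, W=0) weight 1/1008
  (U=0, X=3, Z=4, Y=4, W=1) weight 1/504
  (U=0, X=3, Z=4, Y=5, W=0) weight 1/1008
  (U=1, X=3, Z=4, Y=2, W=1) weight 1/168
  (U=1, X=3, Z=4, Y=3, W=0) weight 1/336
  (U=1, X=3, Z=4, Y=4, W=1) weight 1/168
  (U=1, X=3, Z=4, Y=5, W=0) weight 1/336
  … 4 more
Group by W:
  weight(W=0) = 1/72
  weight(W=1) = 1/36
Total weight = 1/72 + 1/36 = 1/24
P(W=0 | obs) = 1/72 / 1/24 = 1/3
P(W=1 | obs) = 1/36 / 1/24 = 2/3

P(W=0) = 1/3, P(W=1) = 2/3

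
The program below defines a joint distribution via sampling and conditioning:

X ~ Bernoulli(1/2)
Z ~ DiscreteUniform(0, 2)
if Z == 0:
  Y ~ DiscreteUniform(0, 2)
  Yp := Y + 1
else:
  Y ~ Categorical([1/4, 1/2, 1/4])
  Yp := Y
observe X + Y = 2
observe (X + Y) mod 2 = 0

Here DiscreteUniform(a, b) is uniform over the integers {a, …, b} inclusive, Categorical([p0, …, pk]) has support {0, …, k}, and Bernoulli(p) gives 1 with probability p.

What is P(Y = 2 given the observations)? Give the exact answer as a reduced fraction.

P(Y = 2 | obs) = 5/13

Enumerate traces; 6 have nonzero weight after conditioning:
  (X=0, Z=0, Y=2) weight 1/18
  (X=0, Z=1, Y=2) weight 1/24
  (X=0, Z=2, Y=2) weight 1/24
  (X=1, Z=0, Y=1) weight 1/18
  (X=1, Z=1, Y=1) weight 1/12
  (X=1, Z=2, Y=1) weight 1/12
Group by Y:
  weight(Y=1) = 2/9
  weight(Y=2) = 5/36
Total weight = 2/9 + 5/36 = 13/36
P(Y=1 | obs) = 2/9 / 13/36 = 8/13
P(Y=2 | obs) = 5/36 / 13/36 = 5/13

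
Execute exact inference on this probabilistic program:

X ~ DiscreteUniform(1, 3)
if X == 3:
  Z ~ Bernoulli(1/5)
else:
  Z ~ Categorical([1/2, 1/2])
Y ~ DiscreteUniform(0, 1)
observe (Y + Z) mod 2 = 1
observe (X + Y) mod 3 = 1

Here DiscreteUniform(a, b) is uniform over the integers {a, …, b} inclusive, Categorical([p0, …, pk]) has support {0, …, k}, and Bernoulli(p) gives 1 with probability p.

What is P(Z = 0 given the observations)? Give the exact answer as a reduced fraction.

Enumerate traces; 2 have nonzero weight after conditioning:
  (X=1, Z=1, Y=0) weight 1/12
  (X=3, Z=0, Y=1) weight 2/15
Group by Z:
  weight(Z=0) = 2/15
  weight(Z=1) = 1/12
Total weight = 2/15 + 1/12 = 13/60
P(Z=0 | obs) = 2/15 / 13/60 = 8/13
P(Z=1 | obs) = 1/12 / 13/60 = 5/13

P(Z = 0 | obs) = 8/13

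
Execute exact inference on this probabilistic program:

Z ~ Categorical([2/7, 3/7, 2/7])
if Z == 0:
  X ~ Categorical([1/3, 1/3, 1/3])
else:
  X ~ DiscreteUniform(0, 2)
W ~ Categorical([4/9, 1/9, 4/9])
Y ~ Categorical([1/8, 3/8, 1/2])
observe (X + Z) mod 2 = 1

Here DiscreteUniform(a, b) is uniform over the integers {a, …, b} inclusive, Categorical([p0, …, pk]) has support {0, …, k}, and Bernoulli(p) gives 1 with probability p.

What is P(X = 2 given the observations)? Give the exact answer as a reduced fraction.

Enumerate traces; 36 have nonzero weight after conditioning:
  (Z=0, X=1, W=0, Y=0) weight 1/189
  (Z=0, X=1, W=0, Y=1) weight 1/63
  (Z=0, X=1, W=0, Y=2) weight 4/189
  (Z=0, X=1, W=1, Y=0) weight 1/756
  (Z=0, X=1, W=1, Y=1) weight 1/252
  (Z=0, X=1, W=1, Y=2) weight 1/189
  (Z=0, X=1, W=2, Y=0) weight 1/189
  (Z=0, X=1, W=2, Y=1) weight 1/63
  (Z=1, X=0, W=0, Y=0) weight 1/126
  (Z=1, X=2, W=0, Y=0) weight 1/126
  … 26 more
Group by X:
  weight(X=0) = 1/7
  weight(X=1) = 4/21
  weight(X=2) = 1/7
Total weight = 1/7 + 4/21 + 1/7 = 10/21
P(X=0 | obs) = 1/7 / 10/21 = 3/10
P(X=1 | obs) = 4/21 / 10/21 = 2/5
P(X=2 | obs) = 1/7 / 10/21 = 3/10

P(X = 2 | obs) = 3/10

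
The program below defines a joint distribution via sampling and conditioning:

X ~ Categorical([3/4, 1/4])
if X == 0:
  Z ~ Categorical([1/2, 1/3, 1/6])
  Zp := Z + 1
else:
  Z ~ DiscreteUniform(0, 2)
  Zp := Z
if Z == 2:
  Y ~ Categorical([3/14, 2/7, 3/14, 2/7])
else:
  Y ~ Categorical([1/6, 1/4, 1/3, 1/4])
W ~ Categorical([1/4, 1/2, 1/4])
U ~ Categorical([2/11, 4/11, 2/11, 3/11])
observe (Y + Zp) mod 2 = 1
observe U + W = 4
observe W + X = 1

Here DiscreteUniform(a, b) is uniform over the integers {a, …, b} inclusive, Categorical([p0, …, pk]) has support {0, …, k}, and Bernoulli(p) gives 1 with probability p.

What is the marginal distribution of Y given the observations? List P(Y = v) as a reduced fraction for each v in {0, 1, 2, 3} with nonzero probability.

P(Y=0) = 10/41, P(Y=1) = 7/41, P(Y=2) = 17/41, P(Y=3) = 7/41

Enumerate traces; 6 have nonzero weight after conditioning:
  (X=0, Z=0, Y=0, W=1, U=3) weight 3/352
  (X=0, Z=0, Y=2, W=1, U=3) weight 3/176
  (X=0, Z=1, Y=1, W=1, U=3) weight 3/352
  (X=0, Z=1, Y=3, W=1, U=3) weight 3/352
  (X=0, Z=2, Y=0, W=1, U=3) weight 9/2464
  (X=0, Z=2, Y=2, W=1, U=3) weight 9/2464
Group by Y:
  weight(Y=0) = 15/1232
  weight(Y=1) = 3/352
  weight(Y=2) = 51/2464
  weight(Y=3) = 3/352
Total weight = 15/1232 + 3/352 + 51/2464 + 3/352 = 123/2464
P(Y=0 | obs) = 15/1232 / 123/2464 = 10/41
P(Y=1 | obs) = 3/352 / 123/2464 = 7/41
P(Y=2 | obs) = 51/2464 / 123/2464 = 17/41
P(Y=3 | obs) = 3/352 / 123/2464 = 7/41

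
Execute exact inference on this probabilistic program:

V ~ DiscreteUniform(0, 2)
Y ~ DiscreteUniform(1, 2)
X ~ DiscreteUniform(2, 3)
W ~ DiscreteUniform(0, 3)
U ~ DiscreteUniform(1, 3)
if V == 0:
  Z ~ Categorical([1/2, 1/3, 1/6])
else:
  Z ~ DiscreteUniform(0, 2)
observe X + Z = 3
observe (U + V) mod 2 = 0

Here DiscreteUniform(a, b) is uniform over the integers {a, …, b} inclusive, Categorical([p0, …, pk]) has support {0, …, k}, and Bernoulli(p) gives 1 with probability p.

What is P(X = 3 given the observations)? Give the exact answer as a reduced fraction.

Enumerate traces; 64 have nonzero weight after conditioning:
  (V=0, Y=1, X=2, W=0, U=2, Z=1) weight 1/432
  (V=0, Y=1, X=2, W=1, U=2, Z=1) weight 1/432
  (V=0, Y=1, X=2, W=2, U=2, Z=1) weight 1/432
  (V=0, Y=1, X=2, W=3, U=2, Z=1) weight 1/432
  (V=0, Y=1, X=3, W=0, U=2, Z=0) weight 1/288
  (V=0, Y=1, X=3, W=1, U=2, Z=0) weight 1/288
  (V=0, Y=1, X=3, W=2, U=2, Z=0) weight 1/288
  (V=0, Y=1, X=3, W=3, U=2, Z=0) weight 1/288
  … 56 more
Group by X:
  weight(X=2) = 2/27
  weight(X=3) = 1/12
Total weight = 2/27 + 1/12 = 17/108
P(X=2 | obs) = 2/27 / 17/108 = 8/17
P(X=3 | obs) = 1/12 / 17/108 = 9/17

P(X = 3 | obs) = 9/17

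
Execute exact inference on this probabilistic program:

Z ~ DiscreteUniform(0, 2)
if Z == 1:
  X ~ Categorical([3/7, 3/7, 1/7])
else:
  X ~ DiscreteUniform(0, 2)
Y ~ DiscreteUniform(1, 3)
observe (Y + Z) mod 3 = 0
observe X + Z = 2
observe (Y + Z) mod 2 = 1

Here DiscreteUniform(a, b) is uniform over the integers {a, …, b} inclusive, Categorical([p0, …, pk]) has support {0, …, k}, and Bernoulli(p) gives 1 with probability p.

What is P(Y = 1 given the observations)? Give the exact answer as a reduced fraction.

P(Y = 1 | obs) = 7/23

Enumerate traces; 3 have nonzero weight after conditioning:
  (Z=0, X=2, Y=3) weight 1/27
  (Z=1, X=1, Y=2) weight 1/21
  (Z=2, X=0, Y=1) weight 1/27
Group by Y:
  weight(Y=1) = 1/27
  weight(Y=2) = 1/21
  weight(Y=3) = 1/27
Total weight = 1/27 + 1/21 + 1/27 = 23/189
P(Y=1 | obs) = 1/27 / 23/189 = 7/23
P(Y=2 | obs) = 1/21 / 23/189 = 9/23
P(Y=3 | obs) = 1/27 / 23/189 = 7/23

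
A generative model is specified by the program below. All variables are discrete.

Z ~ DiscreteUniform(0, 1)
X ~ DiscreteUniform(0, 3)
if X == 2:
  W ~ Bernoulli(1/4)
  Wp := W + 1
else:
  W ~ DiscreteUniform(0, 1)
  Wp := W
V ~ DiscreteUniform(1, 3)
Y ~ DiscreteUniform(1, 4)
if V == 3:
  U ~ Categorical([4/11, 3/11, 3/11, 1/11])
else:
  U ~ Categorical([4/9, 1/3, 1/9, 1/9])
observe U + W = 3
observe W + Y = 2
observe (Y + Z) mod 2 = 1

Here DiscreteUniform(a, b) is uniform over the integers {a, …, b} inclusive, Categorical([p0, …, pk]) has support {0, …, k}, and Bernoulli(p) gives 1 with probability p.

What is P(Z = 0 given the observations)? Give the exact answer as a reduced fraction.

Enumerate traces; 24 have nonzero weight after conditioning:
  (Z=0, X=0, W=1, V=1, Y=1, U=2) weight 1/1728
  (Z=0, X=0, W=1, V=2, Y=1, U=2) weight 1/1728
  (Z=0, X=0, W=1, V=3, Y=1, U=2) weight 1/704
  (Z=0, X=1, W=1, V=1, Y=1, U=2) weight 1/1728
  (Z=0, X=1, W=1, V=2, Y=1, U=2) weight 1/1728
  (Z=0, X=1, W=1, V=3, Y=1, U=2) weight 1/704
  (Z=0, X=2, W=1, V=1, Y=1, U=2) weight 1/3456
  (Z=0, X=2, W=1, V=2, Y=1, U=2) weight 1/3456
  (Z=1, X=0, W=0, V=1, Y=2, U=3) weight 1/1728
  … 15 more
Group by Z:
  weight(Z=0) = 343/38016
  weight(Z=1) = 31/4224
Total weight = 343/38016 + 31/4224 = 311/19008
P(Z=0 | obs) = 343/38016 / 311/19008 = 343/622
P(Z=1 | obs) = 31/4224 / 311/19008 = 279/622

P(Z = 0 | obs) = 343/622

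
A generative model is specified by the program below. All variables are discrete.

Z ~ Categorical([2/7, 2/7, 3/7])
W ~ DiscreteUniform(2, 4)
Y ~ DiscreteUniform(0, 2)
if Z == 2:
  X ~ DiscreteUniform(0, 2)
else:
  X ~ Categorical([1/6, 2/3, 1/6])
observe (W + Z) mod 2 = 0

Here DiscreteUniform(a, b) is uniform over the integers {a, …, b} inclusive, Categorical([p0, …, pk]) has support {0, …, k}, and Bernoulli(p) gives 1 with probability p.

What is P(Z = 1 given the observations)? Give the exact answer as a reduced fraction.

Enumerate traces; 45 have nonzero weight after conditioning:
  (Z=0, W=2, Y=0, X=0) weight 1/189
  (Z=0, W=2, Y=0, X=1) weight 4/189
  (Z=0, W=2, Y=0, X=2) weight 1/189
  (Z=0, W=2, Y=1, X=0) weight 1/189
  (Z=0, W=2, Y=1, X=1) weight 4/189
  (Z=0, W=2, Y=1, X=2) weight 1/189
  (Z=0, W=2, Y=2, X=0) weight 1/189
  (Z=0, W=2, Y=2, X=1) weight 4/189
  (Z=1, W=3, Y=0, X=0) weight 1/189
  (Z=2, W=2, Y=0, X=0) weight 1/63
  … 35 more
Group by Z:
  weight(Z=0) = 4/21
  weight(Z=1) = 2/21
  weight(Z=2) = 2/7
Total weight = 4/21 + 2/21 + 2/7 = 4/7
P(Z=0 | obs) = 4/21 / 4/7 = 1/3
P(Z=1 | obs) = 2/21 / 4/7 = 1/6
P(Z=2 | obs) = 2/7 / 4/7 = 1/2

P(Z = 1 | obs) = 1/6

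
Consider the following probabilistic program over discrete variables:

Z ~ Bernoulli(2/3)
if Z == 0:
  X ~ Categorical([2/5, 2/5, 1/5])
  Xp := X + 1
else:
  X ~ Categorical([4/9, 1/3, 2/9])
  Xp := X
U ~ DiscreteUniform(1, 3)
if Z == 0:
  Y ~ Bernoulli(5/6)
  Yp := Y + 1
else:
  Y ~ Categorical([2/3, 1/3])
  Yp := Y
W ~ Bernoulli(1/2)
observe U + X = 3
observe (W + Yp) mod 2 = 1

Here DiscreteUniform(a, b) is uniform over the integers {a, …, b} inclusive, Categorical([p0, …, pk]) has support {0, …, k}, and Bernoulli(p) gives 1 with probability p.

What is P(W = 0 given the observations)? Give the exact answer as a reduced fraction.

P(W = 0 | obs) = 5/18

Enumerate traces; 12 have nonzero weight after conditioning:
  (Z=0, X=0, U=3, Y=0, W=0) weight 1/270
  (Z=0, X=0, U=3, Y=1, W=1) weight 1/54
  (Z=0, X=1, U=2, Y=0, W=0) weight 1/270
  (Z=0, X=1, U=2, Y=1, W=1) weight 1/54
  (Z=0, X=2, U=1, Y=0, W=0) weight 1/540
  (Z=0, X=2, U=1, Y=1, W=1) weight 1/108
  (Z=1, X=0, U=3, Y=0, W=1) weight 8/243
  (Z=1, X=0, U=3, Y=1, W=0) weight 4/243
  … 4 more
Group by W:
  weight(W=0) = 5/108
  weight(W=1) = 13/108
Total weight = 5/108 + 13/108 = 1/6
P(W=0 | obs) = 5/108 / 1/6 = 5/18
P(W=1 | obs) = 13/108 / 1/6 = 13/18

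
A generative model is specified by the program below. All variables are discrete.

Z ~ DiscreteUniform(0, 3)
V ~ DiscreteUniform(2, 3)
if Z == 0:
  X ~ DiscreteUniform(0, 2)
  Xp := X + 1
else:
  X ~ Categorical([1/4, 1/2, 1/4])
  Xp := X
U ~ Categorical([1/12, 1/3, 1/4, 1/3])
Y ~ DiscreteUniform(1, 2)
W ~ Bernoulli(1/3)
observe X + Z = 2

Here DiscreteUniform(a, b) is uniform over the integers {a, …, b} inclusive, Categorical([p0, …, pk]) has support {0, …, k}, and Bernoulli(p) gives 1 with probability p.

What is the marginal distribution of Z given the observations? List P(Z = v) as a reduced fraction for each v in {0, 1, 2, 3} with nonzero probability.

P(Z=0) = 4/13, P(Z=1) = 6/13, P(Z=2) = 3/13

Enumerate traces; 96 have nonzero weight after conditioning:
  (Z=0, V=2, X=2, U=0, Y=1, W=0) weight 1/864
  (Z=0, V=2, X=2, U=0, Y=1, W=1) weight 1/1728
  (Z=0, V=2, X=2, U=0, Y=2, W=0) weight 1/864
  (Z=0, V=2, X=2, U=0, Y=2, W=1) weight 1/1728
  (Z=0, V=2, X=2, U=1, Y=1, W=0) weight 1/216
  (Z=0, V=2, X=2, U=1, Y=1, W=1) weight 1/432
  (Z=0, V=2, X=2, U=1, Y=2, W=0) weight 1/216
  (Z=0, V=2, X=2, U=1, Y=2, W=1) weight 1/432
  (Z=1, V=2, X=1, U=0, Y=1, W=0) weight 1/576
  (Z=2, V=2, X=0, U=0, Y=1, W=0) weight 1/1152
  … 86 more
Group by Z:
  weight(Z=0) = 1/12
  weight(Z=1) = 1/8
  weight(Z=2) = 1/16
Total weight = 1/12 + 1/8 + 1/16 = 13/48
P(Z=0 | obs) = 1/12 / 13/48 = 4/13
P(Z=1 | obs) = 1/8 / 13/48 = 6/13
P(Z=2 | obs) = 1/16 / 13/48 = 3/13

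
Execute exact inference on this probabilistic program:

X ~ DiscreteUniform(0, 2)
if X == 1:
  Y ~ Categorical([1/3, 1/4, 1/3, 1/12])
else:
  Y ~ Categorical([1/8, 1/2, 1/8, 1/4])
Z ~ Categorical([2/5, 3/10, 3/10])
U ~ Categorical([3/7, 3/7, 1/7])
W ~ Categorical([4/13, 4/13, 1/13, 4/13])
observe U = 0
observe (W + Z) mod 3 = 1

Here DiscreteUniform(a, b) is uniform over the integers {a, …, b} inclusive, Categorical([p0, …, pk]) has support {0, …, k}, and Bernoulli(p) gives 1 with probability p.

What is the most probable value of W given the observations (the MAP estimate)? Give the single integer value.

argmax_v P(W = v | obs) = 1

Enumerate traces; 48 have nonzero weight after conditioning:
  (X=0, Y=0, Z=0, U=0, W=1) weight 1/455
  (X=0, Y=0, Z=1, U=0, W=0) weight 3/1820
  (X=0, Y=0, Z=1, U=0, W=3) weight 3/1820
  (X=0, Y=0, Z=2, U=0, W=2) weight 3/7280
  (X=0, Y=1, Z=0, U=0, W=1) weight 4/455
  (X=0, Y=1, Z=1, U=0, W=0) weight 3/455
  (X=0, Y=1, Z=1, U=0, W=3) weight 3/455
  (X=0, Y=1, Z=2, U=0, W=2) weight 3/1820
  … 40 more
Group by W:
  weight(W=0) = 18/455
  weight(W=1) = 24/455
  weight(W=2) = 9/910
  weight(W=3) = 18/455
Total weight = 18/455 + 24/455 + 9/910 + 18/455 = 129/910
P(W=0 | obs) = 18/455 / 129/910 = 12/43
P(W=1 | obs) = 24/455 / 129/910 = 16/43
P(W=2 | obs) = 9/910 / 129/910 = 3/43
P(W=3 | obs) = 18/455 / 129/910 = 12/43
argmax = 1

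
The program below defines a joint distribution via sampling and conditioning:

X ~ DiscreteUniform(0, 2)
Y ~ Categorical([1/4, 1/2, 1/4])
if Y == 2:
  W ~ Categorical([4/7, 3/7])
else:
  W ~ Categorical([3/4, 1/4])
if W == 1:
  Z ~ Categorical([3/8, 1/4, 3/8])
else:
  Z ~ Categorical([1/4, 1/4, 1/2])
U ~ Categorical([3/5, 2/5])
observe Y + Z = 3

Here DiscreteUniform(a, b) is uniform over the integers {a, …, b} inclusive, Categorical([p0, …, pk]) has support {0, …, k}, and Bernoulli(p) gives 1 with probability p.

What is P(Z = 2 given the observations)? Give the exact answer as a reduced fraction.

Enumerate traces; 24 have nonzero weight after conditioning:
  (X=0, Y=1, W=0, Z=2, U=0) weight 3/80
  (X=0, Y=1, W=0, Z=2, U=1) weight 1/40
  (X=0, Y=1, W=1, Z=2, U=0) weight 3/320
  (X=0, Y=1, W=1, Z=2, U=1) weight 1/160
  (X=0, Y=2, W=0, Z=1, U=0) weight 1/140
  (X=0, Y=2, W=0, Z=1, U=1) weight 1/210
  (X=0, Y=2, W=1, Z=1, U=0) weight 3/560
  (X=0, Y=2, W=1, Z=1, U=1) weight 1/280
  … 16 more
Group by Z:
  weight(Z=1) = 1/16
  weight(Z=2) = 15/64
Total weight = 1/16 + 15/64 = 19/64
P(Z=1 | obs) = 1/16 / 19/64 = 4/19
P(Z=2 | obs) = 15/64 / 19/64 = 15/19

P(Z = 2 | obs) = 15/19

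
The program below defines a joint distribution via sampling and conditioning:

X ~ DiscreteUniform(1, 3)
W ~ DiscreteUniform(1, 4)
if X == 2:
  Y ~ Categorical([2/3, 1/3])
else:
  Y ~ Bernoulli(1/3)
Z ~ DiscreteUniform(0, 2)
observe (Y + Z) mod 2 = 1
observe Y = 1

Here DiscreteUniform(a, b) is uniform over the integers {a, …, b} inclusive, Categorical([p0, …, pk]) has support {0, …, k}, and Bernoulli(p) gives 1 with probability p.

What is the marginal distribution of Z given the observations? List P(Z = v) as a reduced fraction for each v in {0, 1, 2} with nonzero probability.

P(Z=0) = 1/2, P(Z=2) = 1/2

Enumerate traces; 24 have nonzero weight after conditioning:
  (X=1, W=1, Y=1, Z=0) weight 1/108
  (X=1, W=1, Y=1, Z=2) weight 1/108
  (X=1, W=2, Y=1, Z=0) weight 1/108
  (X=1, W=2, Y=1, Z=2) weight 1/108
  (X=1, W=3, Y=1, Z=0) weight 1/108
  (X=1, W=3, Y=1, Z=2) weight 1/108
  (X=1, W=4, Y=1, Z=0) weight 1/108
  (X=1, W=4, Y=1, Z=2) weight 1/108
  … 16 more
Group by Z:
  weight(Z=0) = 1/9
  weight(Z=2) = 1/9
Total weight = 1/9 + 1/9 = 2/9
P(Z=0 | obs) = 1/9 / 2/9 = 1/2
P(Z=2 | obs) = 1/9 / 2/9 = 1/2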